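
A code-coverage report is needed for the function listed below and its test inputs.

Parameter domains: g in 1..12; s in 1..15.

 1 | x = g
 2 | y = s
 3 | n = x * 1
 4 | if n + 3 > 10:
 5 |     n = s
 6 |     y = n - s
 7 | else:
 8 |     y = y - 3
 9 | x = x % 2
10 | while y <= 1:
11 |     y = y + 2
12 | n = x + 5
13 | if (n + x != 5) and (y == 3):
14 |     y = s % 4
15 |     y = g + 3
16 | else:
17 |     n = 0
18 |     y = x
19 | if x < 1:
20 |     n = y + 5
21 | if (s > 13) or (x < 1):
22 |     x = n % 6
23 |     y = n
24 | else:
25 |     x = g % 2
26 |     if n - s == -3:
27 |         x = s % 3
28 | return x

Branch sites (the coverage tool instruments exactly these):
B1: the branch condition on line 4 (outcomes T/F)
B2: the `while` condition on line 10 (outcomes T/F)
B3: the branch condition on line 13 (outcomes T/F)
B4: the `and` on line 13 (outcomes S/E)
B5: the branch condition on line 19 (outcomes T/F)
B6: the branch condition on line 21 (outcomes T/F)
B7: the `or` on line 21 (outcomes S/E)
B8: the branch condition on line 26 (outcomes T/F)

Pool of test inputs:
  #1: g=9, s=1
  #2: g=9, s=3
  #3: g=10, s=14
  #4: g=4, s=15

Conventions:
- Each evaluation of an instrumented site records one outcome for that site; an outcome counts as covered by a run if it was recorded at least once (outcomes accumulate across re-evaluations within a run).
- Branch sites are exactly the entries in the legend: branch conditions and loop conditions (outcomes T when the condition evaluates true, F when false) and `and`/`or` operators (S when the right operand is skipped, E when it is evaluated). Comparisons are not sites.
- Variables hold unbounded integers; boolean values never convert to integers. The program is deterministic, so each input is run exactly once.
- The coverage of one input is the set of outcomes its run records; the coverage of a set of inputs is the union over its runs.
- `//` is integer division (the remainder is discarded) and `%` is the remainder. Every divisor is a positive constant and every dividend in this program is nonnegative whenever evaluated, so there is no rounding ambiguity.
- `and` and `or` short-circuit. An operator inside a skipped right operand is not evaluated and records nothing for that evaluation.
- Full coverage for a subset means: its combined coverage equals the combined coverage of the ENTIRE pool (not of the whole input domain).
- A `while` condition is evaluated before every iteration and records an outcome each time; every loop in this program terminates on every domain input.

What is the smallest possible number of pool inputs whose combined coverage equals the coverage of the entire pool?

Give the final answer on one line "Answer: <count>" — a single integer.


#1 (g=9, s=1) -> B1->T, B2->T, B2->F, B4->E, B3->F, B5->F, B7->E, B6->F, B8->F; covered: B1=T, B2=T, B2=F, B3=F, B4=E, B5=F, B6=F, B7=E, B8=F
#2 (g=9, s=3) -> B1->T, B2->T, B2->F, B4->E, B3->F, B5->F, B7->E, B6->F, B8->T; covered: B1=T, B2=T, B2=F, B3=F, B4=E, B5=F, B6=F, B7=E, B8=T
#3 (g=10, s=14) -> B1->T, B2->T, B2->F, B4->S, B3->F, B5->T, B7->S, B6->T; covered: B1=T, B2=T, B2=F, B3=F, B4=S, B5=T, B6=T, B7=S
#4 (g=4, s=15) -> B1->F, B2->F, B4->S, B3->F, B5->T, B7->S, B6->T; covered: B1=F, B2=F, B3=F, B4=S, B5=T, B6=T, B7=S
pool-wide coverage (15 outcomes): B1=T, B1=F, B2=T, B2=F, B3=F, B4=S, B4=E, B5=T, B5=F, B6=T, B6=F, B7=S, B7=E, B8=T, B8=F
no size-1 subset reaches all 15 outcomes (best union: 9/15)
no size-2 subset reaches all 15 outcomes (best union: 14/15)
the canonical winner is {1, 2, 4}: size 3, full 15-outcome coverage, earliest index list among size-3 covers
Answer: 3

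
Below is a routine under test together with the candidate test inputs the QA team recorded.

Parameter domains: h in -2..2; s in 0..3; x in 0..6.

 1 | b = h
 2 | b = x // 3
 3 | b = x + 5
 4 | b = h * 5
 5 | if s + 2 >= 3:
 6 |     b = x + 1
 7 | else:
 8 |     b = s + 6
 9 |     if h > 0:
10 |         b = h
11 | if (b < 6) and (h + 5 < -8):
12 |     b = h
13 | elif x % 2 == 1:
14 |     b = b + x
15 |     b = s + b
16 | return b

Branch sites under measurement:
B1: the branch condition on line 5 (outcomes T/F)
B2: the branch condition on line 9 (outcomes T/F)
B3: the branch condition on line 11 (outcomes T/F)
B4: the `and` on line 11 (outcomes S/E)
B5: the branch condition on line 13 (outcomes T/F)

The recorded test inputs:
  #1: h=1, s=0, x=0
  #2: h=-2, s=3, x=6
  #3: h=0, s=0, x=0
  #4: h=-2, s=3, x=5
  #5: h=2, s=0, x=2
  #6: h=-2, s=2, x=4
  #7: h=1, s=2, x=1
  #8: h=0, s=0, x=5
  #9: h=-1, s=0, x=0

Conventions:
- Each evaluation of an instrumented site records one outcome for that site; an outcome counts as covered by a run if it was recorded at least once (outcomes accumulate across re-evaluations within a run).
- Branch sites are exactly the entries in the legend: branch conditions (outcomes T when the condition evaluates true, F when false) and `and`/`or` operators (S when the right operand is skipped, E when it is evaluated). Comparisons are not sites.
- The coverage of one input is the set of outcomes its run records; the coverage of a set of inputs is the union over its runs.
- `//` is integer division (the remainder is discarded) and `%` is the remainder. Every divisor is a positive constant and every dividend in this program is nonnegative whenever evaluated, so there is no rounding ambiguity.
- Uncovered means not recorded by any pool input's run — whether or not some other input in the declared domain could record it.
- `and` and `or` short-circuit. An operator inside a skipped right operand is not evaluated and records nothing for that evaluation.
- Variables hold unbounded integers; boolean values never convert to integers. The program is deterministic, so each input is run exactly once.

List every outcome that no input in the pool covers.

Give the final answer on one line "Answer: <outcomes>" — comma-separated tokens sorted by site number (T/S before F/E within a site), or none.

input #1 (h=1, s=0, x=0): events B1->F, B2->T, B4->E, B3->F, B5->F; covers B1=F, B2=T, B3=F, B4=E, B5=F
input #2 (h=-2, s=3, x=6): events B1->T, B4->S, B3->F, B5->F; covers B1=T, B3=F, B4=S, B5=F
input #3 (h=0, s=0, x=0): events B1->F, B2->F, B4->S, B3->F, B5->F; covers B1=F, B2=F, B3=F, B4=S, B5=F
input #4 (h=-2, s=3, x=5): events B1->T, B4->S, B3->F, B5->T; covers B1=T, B3=F, B4=S, B5=T
input #5 (h=2, s=0, x=2): events B1->F, B2->T, B4->E, B3->F, B5->F; covers B1=F, B2=T, B3=F, B4=E, B5=F
input #6 (h=-2, s=2, x=4): events B1->T, B4->E, B3->F, B5->F; covers B1=T, B3=F, B4=E, B5=F
input #7 (h=1, s=2, x=1): events B1->T, B4->E, B3->F, B5->T; covers B1=T, B3=F, B4=E, B5=T
input #8 (h=0, s=0, x=5): events B1->F, B2->F, B4->S, B3->F, B5->T; covers B1=F, B2=F, B3=F, B4=S, B5=T
input #9 (h=-1, s=0, x=0): events B1->F, B2->F, B4->S, B3->F, B5->F; covers B1=F, B2=F, B3=F, B4=S, B5=F
union over the pool: B1=T, B1=F, B2=T, B2=F, B3=F, B4=S, B4=E, B5=T, B5=F
uncovered (1 of 10): B3=T

Answer: B3=T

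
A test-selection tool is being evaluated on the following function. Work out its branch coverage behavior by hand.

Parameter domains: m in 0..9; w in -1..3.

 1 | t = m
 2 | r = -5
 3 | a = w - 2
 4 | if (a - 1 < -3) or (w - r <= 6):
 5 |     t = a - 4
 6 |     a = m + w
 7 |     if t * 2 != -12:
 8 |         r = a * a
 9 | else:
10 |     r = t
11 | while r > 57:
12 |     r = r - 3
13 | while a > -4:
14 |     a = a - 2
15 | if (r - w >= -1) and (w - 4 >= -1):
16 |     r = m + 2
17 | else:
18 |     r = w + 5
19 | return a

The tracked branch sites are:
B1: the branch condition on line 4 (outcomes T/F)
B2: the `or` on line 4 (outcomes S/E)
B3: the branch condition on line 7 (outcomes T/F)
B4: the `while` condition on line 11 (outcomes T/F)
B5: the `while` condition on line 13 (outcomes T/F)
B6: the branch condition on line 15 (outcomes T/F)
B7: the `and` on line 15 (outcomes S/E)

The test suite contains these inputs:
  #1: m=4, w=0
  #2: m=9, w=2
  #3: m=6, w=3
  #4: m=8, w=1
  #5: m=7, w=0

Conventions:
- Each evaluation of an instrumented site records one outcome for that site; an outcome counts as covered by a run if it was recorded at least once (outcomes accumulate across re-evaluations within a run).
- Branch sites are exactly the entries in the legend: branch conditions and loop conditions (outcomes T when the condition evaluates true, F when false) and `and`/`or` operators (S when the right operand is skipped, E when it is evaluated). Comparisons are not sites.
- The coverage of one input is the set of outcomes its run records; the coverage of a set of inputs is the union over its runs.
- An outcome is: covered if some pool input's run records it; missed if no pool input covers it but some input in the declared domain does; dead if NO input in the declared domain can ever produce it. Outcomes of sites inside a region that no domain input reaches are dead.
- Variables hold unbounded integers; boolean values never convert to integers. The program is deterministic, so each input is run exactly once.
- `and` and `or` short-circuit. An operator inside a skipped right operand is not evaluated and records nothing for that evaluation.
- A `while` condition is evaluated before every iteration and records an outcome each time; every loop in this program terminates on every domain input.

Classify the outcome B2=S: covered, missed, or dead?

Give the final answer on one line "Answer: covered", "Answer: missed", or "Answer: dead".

no pool input records B2=S
but domain input (m=0, w=-1) does record it -> reachable, so missed

Answer: missed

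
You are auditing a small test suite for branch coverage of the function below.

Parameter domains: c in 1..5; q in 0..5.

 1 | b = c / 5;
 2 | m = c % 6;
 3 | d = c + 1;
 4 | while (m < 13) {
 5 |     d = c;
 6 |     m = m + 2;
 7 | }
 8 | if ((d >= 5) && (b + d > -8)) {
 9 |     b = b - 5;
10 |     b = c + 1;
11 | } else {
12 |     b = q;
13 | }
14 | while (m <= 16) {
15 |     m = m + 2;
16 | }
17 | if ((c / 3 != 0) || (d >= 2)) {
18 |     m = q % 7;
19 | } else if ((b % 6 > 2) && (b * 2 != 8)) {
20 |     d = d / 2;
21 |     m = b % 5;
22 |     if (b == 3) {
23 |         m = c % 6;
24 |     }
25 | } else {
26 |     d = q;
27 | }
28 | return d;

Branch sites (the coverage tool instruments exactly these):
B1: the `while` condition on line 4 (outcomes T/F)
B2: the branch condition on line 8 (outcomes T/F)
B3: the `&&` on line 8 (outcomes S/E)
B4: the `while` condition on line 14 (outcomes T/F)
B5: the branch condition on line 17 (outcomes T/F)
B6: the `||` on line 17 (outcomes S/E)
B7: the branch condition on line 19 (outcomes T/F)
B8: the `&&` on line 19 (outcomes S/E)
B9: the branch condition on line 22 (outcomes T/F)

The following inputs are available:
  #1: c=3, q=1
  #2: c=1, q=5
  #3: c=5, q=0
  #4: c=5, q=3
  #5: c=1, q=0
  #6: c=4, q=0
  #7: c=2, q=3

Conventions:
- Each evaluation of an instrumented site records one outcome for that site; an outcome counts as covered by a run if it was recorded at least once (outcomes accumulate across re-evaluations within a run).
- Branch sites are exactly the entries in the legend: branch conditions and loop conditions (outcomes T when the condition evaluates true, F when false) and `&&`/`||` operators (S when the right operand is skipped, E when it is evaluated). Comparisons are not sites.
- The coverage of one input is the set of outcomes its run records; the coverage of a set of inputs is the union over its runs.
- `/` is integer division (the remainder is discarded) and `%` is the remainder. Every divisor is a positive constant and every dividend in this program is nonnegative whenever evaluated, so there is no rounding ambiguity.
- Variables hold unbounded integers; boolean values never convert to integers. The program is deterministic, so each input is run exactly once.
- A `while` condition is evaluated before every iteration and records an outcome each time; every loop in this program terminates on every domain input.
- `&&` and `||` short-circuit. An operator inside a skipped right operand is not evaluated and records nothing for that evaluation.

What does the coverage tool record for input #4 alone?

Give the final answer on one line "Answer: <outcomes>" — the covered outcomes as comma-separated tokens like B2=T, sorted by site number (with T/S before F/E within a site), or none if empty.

Tracing the run of input #4 (c=5, q=3):
  B1->T, B1->T, B1->T, B1->T, B1->F, B3->E, B2->T, B4->T, B4->T, B4->F
  B6->S, B5->T
deduplicating events, the covered set is: B1=T, B1=F, B2=T, B3=E, B4=T, B4=F, B5=T, B6=S

Answer: B1=T, B1=F, B2=T, B3=E, B4=T, B4=F, B5=T, B6=S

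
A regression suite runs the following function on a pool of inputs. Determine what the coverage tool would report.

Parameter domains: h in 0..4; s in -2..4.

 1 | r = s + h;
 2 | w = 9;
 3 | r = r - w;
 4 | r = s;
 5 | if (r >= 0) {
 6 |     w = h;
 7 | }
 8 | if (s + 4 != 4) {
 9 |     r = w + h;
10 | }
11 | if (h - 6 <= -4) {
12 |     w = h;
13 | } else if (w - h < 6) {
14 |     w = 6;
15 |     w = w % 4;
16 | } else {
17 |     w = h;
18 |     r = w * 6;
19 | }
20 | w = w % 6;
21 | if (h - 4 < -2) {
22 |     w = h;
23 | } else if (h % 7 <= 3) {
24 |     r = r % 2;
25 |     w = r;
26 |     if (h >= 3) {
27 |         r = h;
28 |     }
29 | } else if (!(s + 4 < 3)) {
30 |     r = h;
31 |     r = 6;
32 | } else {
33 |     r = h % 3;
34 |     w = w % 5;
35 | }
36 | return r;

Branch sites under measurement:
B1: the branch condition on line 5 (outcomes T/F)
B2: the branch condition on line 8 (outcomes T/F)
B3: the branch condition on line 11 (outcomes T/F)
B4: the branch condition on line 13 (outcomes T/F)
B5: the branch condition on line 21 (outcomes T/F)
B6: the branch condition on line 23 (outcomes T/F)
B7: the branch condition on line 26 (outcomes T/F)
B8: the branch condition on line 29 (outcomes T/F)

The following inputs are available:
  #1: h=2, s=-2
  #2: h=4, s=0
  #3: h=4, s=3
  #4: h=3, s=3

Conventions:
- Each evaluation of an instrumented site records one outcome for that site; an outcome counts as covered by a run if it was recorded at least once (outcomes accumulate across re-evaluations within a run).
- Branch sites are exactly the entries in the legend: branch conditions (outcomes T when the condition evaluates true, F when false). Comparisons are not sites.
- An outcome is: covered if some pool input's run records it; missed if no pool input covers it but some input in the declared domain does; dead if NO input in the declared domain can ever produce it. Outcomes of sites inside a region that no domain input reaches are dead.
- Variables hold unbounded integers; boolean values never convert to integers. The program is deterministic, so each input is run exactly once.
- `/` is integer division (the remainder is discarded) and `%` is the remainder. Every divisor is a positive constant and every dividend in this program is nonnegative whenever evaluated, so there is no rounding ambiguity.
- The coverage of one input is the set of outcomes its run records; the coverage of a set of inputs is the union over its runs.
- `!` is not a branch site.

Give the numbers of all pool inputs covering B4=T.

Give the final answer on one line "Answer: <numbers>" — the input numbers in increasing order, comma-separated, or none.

input #1 (h=2, s=-2): does not produce B4=T
input #2 (h=4, s=0): produces B4=T
input #3 (h=4, s=3): produces B4=T
input #4 (h=3, s=3): produces B4=T

Answer: 2, 3, 4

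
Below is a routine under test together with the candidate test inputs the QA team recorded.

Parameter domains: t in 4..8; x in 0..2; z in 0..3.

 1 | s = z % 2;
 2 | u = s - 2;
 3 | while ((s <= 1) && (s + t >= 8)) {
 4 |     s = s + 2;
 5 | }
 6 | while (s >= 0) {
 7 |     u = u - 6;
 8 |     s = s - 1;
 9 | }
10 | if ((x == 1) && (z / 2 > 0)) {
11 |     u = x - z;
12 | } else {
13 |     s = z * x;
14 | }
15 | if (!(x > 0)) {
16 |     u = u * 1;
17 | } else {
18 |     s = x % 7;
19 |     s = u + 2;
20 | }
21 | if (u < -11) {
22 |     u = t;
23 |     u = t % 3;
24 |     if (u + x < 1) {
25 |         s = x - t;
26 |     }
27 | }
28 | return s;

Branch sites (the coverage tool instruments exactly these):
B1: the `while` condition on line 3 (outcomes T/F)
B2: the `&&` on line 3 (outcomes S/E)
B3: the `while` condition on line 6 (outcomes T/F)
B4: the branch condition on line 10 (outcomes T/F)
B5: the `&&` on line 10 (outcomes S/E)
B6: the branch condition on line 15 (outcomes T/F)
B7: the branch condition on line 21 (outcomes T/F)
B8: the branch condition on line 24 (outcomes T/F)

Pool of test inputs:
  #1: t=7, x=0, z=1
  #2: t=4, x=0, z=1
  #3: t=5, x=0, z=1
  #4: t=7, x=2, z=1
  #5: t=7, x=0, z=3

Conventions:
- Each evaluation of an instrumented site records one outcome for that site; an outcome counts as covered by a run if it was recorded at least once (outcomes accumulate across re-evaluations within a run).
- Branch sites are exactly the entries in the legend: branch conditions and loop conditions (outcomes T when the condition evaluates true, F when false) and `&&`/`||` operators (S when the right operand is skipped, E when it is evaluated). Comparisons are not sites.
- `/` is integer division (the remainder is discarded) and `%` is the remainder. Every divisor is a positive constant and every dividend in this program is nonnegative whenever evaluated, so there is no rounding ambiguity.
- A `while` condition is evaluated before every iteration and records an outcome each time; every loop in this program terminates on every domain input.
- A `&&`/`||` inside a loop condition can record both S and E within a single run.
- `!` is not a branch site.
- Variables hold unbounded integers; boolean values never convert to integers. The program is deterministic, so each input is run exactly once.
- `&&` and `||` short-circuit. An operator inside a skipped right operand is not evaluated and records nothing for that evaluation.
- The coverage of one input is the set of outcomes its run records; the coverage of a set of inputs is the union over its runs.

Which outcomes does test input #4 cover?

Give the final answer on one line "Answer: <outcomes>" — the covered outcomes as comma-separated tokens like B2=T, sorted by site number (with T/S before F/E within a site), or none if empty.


Running input #4 (t=7, x=2, z=1), event by event:
  B2->E, B1->T, B2->S, B1->F, B3->T, B3->T, B3->T, B3->T, B3->F, B5->S
  B4->F, B6->F, B7->T, B8->F
collecting distinct outcomes: B1=T, B1=F, B2=S, B2=E, B3=T, B3=F, B4=F, B5=S, B6=F, B7=T, B8=F
Answer: B1=T, B1=F, B2=S, B2=E, B3=T, B3=F, B4=F, B5=S, B6=F, B7=T, B8=F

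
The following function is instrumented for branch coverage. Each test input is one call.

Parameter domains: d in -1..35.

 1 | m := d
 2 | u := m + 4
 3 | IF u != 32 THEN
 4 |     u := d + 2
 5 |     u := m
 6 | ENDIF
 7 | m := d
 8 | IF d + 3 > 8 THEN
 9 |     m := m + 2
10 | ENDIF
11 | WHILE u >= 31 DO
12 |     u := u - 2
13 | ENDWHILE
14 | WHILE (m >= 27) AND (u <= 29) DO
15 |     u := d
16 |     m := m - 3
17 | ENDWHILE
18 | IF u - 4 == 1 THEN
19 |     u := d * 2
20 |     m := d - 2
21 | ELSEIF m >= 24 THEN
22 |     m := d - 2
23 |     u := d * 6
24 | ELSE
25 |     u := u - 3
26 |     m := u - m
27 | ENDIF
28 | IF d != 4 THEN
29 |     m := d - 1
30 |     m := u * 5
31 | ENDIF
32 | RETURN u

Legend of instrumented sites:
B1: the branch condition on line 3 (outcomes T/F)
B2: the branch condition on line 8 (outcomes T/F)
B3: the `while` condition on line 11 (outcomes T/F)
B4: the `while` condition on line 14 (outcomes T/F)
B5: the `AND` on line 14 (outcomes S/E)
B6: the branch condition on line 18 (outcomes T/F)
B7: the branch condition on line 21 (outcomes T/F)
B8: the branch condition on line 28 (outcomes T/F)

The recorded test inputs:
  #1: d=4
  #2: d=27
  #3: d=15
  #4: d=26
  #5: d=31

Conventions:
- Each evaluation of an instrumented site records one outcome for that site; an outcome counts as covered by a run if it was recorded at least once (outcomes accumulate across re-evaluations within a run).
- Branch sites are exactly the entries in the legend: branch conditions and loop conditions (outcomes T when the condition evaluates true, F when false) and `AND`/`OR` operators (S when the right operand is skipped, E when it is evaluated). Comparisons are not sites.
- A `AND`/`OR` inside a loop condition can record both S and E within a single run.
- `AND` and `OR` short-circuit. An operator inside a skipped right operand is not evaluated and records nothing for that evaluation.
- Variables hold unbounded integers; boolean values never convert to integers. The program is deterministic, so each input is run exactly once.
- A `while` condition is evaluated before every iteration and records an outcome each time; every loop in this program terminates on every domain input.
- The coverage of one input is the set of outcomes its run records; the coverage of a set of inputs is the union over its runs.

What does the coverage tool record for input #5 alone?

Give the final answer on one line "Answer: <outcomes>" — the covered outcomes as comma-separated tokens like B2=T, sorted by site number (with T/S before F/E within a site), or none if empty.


Running input #5 (d=31), event by event:
  B1->T, B2->T, B3->T, B3->F, B5->E, B4->T, B5->E, B4->F, B6->F, B7->T
  B8->T
collecting distinct outcomes: B1=T, B2=T, B3=T, B3=F, B4=T, B4=F, B5=E, B6=F, B7=T, B8=T
Answer: B1=T, B2=T, B3=T, B3=F, B4=T, B4=F, B5=E, B6=F, B7=T, B8=T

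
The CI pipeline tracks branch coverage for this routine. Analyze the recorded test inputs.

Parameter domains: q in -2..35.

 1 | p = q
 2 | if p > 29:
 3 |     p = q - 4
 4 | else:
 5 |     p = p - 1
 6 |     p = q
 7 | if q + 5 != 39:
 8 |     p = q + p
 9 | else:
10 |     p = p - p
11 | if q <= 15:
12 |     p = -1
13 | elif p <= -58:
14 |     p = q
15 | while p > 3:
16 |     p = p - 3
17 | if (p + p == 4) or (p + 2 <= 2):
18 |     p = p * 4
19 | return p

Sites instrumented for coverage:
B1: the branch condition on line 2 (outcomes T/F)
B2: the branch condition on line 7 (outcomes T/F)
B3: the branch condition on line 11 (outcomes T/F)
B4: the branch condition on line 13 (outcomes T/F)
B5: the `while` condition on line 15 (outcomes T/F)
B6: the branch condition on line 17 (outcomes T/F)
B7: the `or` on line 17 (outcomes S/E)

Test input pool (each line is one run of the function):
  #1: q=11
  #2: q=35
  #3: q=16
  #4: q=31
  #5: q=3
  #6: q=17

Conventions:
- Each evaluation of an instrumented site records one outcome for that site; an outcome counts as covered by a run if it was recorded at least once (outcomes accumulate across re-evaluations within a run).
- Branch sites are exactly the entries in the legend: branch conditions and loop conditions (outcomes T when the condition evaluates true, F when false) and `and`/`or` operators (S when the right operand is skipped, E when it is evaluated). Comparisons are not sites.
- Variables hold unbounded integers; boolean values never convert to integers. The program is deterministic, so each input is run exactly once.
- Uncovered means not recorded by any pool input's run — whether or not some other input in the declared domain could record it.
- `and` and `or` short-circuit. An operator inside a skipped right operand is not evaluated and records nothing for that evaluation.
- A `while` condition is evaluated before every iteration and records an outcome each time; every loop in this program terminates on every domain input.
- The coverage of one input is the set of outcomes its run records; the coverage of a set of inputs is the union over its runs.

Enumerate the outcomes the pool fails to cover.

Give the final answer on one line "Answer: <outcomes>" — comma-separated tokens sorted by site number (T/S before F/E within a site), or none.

run #1 (q=11) runs B1->F, B2->T, B3->T, B5->F, B7->E, B6->T; records B1=F, B2=T, B3=T, B5=F, B6=T, B7=E
run #2 (q=35) runs B1->T, B2->T, B3->F, B4->F, B5->T, B5->T, B5->T, B5->T, B5->T, B5->T, B5->T, B5->T, B5->T, B5->T, ...; records B1=T, B2=T, B3=F, B4=F, B5=T, B5=F, B6=F, B7=E
run #3 (q=16) runs B1->F, B2->T, B3->F, B4->F, B5->T, B5->T, B5->T, B5->T, B5->T, B5->T, B5->T, B5->T, B5->T, B5->T, ...; records B1=F, B2=T, B3=F, B4=F, B5=T, B5=F, B6=T, B7=S
run #4 (q=31) runs B1->T, B2->T, B3->F, B4->F, B5->T, B5->T, B5->T, B5->T, B5->T, B5->T, B5->T, B5->T, B5->T, B5->T, ...; records B1=T, B2=T, B3=F, B4=F, B5=T, B5=F, B6=F, B7=E
run #5 (q=3) runs B1->F, B2->T, B3->T, B5->F, B7->E, B6->T; records B1=F, B2=T, B3=T, B5=F, B6=T, B7=E
run #6 (q=17) runs B1->F, B2->T, B3->F, B4->F, B5->T, B5->T, B5->T, B5->T, B5->T, B5->T, B5->T, B5->T, B5->T, B5->T, ...; records B1=F, B2=T, B3=F, B4=F, B5=T, B5=F, B6=F, B7=E
union over the pool: B1=T, B1=F, B2=T, B3=T, B3=F, B4=F, B5=T, B5=F, B6=T, B6=F, B7=S, B7=E
uncovered (2 of 14): B2=F, B4=T

Answer: B2=F, B4=T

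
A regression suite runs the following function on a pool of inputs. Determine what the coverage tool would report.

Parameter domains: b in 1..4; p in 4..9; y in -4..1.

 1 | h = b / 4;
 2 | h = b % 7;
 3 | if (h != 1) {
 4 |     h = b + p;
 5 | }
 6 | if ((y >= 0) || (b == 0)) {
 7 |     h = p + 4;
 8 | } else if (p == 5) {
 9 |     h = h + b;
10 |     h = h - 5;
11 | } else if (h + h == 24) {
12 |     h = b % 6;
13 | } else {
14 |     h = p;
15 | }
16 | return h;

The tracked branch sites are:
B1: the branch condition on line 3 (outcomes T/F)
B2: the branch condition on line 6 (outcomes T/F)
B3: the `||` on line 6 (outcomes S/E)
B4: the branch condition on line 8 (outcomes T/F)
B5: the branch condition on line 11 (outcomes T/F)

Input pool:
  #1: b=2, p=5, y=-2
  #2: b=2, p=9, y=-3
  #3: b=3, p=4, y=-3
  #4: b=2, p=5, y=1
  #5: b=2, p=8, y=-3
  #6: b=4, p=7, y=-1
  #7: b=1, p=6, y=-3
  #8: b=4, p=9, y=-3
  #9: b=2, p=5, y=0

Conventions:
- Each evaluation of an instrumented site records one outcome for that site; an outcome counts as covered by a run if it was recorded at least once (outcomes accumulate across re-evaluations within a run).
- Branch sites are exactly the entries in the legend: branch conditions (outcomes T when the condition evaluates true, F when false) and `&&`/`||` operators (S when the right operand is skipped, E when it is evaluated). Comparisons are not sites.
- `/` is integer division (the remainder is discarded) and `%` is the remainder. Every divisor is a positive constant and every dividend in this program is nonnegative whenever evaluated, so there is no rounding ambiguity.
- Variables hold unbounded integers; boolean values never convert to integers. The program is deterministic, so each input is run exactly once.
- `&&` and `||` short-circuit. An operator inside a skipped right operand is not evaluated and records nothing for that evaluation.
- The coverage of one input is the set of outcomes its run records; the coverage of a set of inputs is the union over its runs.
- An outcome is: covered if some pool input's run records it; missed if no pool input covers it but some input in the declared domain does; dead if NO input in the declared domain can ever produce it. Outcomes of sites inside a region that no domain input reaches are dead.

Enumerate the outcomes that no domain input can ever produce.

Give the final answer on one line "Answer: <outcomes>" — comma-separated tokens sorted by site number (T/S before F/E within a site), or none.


running all 144 domain inputs and tallying outcomes:
  reachable outcomes have witnesses, e.g. B1=T (e.g. b=2, p=4, y=-4), B1=F (e.g. b=1, p=4, y=-4), B2=T (e.g. b=1, p=4, y=0), B2=F (e.g. b=1, p=4, y=-4)
Answer: none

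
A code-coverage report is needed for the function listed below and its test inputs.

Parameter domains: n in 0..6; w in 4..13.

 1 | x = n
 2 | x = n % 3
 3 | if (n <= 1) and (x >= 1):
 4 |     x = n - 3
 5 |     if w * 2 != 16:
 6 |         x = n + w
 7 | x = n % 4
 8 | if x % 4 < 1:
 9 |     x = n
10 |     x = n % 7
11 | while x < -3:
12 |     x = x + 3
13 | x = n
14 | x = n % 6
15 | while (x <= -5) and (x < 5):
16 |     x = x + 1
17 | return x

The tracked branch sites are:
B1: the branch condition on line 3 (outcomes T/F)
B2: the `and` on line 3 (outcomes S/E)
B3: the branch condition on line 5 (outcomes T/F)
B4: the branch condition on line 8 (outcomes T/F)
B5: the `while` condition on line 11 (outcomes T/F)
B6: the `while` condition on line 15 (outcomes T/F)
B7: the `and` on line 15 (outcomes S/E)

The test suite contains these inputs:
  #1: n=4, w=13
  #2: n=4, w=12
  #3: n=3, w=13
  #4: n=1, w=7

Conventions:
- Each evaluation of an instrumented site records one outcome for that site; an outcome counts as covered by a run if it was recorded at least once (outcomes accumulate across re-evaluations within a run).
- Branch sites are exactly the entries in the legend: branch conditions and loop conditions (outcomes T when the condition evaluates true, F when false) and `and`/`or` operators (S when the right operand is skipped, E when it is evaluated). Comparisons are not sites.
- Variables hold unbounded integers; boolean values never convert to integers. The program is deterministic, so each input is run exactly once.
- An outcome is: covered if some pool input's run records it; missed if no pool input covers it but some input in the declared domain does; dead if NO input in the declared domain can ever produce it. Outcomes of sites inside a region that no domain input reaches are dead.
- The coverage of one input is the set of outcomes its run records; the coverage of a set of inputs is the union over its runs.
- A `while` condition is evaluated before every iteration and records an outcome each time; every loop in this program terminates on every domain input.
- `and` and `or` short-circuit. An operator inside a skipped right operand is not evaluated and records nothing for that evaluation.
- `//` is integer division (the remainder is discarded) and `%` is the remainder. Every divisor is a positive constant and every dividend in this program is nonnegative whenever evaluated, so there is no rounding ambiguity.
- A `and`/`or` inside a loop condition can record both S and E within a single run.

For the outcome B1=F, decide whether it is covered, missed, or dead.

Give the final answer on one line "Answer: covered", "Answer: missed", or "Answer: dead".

B1=F is recorded by pool input(s) 1, 2, 3 -> covered

Answer: covered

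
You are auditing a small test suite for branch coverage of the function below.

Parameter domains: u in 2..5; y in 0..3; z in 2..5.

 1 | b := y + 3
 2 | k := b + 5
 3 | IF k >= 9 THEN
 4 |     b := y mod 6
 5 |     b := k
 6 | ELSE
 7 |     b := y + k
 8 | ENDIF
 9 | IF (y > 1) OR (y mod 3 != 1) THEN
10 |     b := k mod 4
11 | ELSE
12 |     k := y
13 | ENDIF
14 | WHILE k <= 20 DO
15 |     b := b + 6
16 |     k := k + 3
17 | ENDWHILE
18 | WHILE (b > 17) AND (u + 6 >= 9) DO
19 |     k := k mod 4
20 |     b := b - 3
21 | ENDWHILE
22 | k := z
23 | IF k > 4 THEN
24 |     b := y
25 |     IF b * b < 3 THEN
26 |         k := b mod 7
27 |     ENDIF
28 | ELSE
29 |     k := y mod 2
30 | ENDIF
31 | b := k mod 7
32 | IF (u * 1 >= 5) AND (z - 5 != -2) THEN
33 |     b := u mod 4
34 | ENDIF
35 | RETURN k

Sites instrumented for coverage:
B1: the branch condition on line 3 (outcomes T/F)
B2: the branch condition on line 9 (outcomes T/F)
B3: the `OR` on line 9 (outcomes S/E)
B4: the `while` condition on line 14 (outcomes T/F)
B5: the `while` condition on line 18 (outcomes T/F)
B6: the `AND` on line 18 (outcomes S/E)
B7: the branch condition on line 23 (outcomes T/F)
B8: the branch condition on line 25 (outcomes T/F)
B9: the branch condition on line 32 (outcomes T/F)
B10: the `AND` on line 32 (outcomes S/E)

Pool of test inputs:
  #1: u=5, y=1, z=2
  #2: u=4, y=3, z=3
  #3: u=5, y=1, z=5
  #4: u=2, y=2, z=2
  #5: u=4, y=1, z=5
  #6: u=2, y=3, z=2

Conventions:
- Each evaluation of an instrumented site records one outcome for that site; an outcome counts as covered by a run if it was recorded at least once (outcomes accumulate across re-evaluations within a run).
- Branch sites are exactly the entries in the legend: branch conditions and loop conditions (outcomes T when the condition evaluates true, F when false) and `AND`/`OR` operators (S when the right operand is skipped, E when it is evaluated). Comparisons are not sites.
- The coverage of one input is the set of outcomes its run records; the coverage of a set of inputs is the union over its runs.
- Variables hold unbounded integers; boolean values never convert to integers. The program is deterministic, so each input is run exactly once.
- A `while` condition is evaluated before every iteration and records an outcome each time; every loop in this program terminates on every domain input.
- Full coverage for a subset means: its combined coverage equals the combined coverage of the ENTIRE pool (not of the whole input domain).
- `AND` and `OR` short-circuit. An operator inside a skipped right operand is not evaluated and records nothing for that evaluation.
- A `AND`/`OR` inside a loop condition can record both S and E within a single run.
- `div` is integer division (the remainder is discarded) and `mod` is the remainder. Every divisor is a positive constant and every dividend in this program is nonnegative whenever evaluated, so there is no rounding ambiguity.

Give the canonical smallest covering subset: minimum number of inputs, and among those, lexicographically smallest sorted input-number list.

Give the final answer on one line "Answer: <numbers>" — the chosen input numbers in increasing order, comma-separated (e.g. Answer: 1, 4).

input #1, u=5, y=1, z=2: events B1->T, B3->E, B2->F, B4->T, B4->T, B4->T, B4->T, B4->T, B4->T, B4->T, B4->F, B6->E, B5->T, B6->E, ...; outcomes B1=T, B2=F, B3=E, B4=T, B4=F, B5=T, B5=F, B6=S, B6=E, B7=F, B9=T, B10=E
input #2, u=4, y=3, z=3: events B1->T, B3->S, B2->T, B4->T, B4->T, B4->T, B4->T, B4->F, B6->E, B5->T, B6->E, B5->T, B6->E, B5->T, ...; outcomes B1=T, B2=T, B3=S, B4=T, B4=F, B5=T, B5=F, B6=S, B6=E, B7=F, B9=F, B10=S
input #3, u=5, y=1, z=5: events B1->T, B3->E, B2->F, B4->T, B4->T, B4->T, B4->T, B4->T, B4->T, B4->T, B4->F, B6->E, B5->T, B6->E, ...; outcomes B1=T, B2=F, B3=E, B4=T, B4=F, B5=T, B5=F, B6=S, B6=E, B7=T, B8=T, B9=T, B10=E
input #4, u=2, y=2, z=2: events B1->T, B3->S, B2->T, B4->T, B4->T, B4->T, B4->T, B4->F, B6->E, B5->F, B7->F, B10->S, B9->F; outcomes B1=T, B2=T, B3=S, B4=T, B4=F, B5=F, B6=E, B7=F, B9=F, B10=S
input #5, u=4, y=1, z=5: events B1->T, B3->E, B2->F, B4->T, B4->T, B4->T, B4->T, B4->T, B4->T, B4->T, B4->F, B6->E, B5->T, B6->E, ...; outcomes B1=T, B2=F, B3=E, B4=T, B4=F, B5=T, B5=F, B6=S, B6=E, B7=T, B8=T, B9=F, B10=S
input #6, u=2, y=3, z=2: events B1->T, B3->S, B2->T, B4->T, B4->T, B4->T, B4->T, B4->F, B6->E, B5->F, B7->F, B10->S, B9->F; outcomes B1=T, B2=T, B3=S, B4=T, B4=F, B5=F, B6=E, B7=F, B9=F, B10=S
together the pool reaches 18 outcomes: B1=T, B2=T, B2=F, B3=S, B3=E, B4=T, B4=F, B5=T, B5=F, B6=S, B6=E, B7=T, B7=F, B8=T, B9=T, B9=F, B10=S, B10=E
no size-1 subset reaches all 18 outcomes (best union: 13/18)
size 2: inputs {2, 3} cover all 18 outcomes, and no lexicographically smaller subset of this size does

Answer: 2, 3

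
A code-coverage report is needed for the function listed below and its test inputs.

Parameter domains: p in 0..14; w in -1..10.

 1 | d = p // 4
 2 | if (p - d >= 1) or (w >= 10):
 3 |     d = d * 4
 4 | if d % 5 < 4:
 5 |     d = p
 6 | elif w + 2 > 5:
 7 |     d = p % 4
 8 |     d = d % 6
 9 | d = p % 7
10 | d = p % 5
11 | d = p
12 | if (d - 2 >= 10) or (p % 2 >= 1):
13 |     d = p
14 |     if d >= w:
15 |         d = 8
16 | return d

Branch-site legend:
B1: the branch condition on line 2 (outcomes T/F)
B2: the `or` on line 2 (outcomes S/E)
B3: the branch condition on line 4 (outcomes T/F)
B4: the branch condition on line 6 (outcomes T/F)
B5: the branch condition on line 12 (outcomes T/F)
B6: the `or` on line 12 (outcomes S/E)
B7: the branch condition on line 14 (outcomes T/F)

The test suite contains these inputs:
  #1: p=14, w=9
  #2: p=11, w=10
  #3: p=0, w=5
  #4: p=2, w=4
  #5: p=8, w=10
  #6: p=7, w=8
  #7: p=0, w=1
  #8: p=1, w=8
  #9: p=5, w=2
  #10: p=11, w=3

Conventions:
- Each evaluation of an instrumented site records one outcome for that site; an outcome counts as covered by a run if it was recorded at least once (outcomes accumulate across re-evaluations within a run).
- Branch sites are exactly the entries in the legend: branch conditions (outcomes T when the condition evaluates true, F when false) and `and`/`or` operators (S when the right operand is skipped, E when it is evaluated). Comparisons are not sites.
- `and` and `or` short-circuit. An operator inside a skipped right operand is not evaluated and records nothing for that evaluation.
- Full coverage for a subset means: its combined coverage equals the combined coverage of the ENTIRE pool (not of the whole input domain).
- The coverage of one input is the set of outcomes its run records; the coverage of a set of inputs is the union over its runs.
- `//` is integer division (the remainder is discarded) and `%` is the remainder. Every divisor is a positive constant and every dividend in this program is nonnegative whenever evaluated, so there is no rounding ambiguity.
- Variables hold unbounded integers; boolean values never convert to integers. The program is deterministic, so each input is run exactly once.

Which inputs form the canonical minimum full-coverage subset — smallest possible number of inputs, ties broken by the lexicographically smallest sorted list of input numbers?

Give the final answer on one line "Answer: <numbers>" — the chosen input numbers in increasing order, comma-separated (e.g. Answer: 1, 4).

#1 (p=14, w=9) -> B2->S, B1->T, B3->T, B6->S, B5->T, B7->T; covered: B1=T, B2=S, B3=T, B5=T, B6=S, B7=T
#2 (p=11, w=10) -> B2->S, B1->T, B3->T, B6->E, B5->T, B7->T; covered: B1=T, B2=S, B3=T, B5=T, B6=E, B7=T
#3 (p=0, w=5) -> B2->E, B1->F, B3->T, B6->E, B5->F; covered: B1=F, B2=E, B3=T, B5=F, B6=E
#4 (p=2, w=4) -> B2->S, B1->T, B3->T, B6->E, B5->F; covered: B1=T, B2=S, B3=T, B5=F, B6=E
#5 (p=8, w=10) -> B2->S, B1->T, B3->T, B6->E, B5->F; covered: B1=T, B2=S, B3=T, B5=F, B6=E
#6 (p=7, w=8) -> B2->S, B1->T, B3->F, B4->T, B6->E, B5->T, B7->F; covered: B1=T, B2=S, B3=F, B4=T, B5=T, B6=E, B7=F
#7 (p=0, w=1) -> B2->E, B1->F, B3->T, B6->E, B5->F; covered: B1=F, B2=E, B3=T, B5=F, B6=E
#8 (p=1, w=8) -> B2->S, B1->T, B3->T, B6->E, B5->T, B7->F; covered: B1=T, B2=S, B3=T, B5=T, B6=E, B7=F
#9 (p=5, w=2) -> B2->S, B1->T, B3->F, B4->F, B6->E, B5->T, B7->T; covered: B1=T, B2=S, B3=F, B4=F, B5=T, B6=E, B7=T
#10 (p=11, w=3) -> B2->S, B1->T, B3->T, B6->E, B5->T, B7->T; covered: B1=T, B2=S, B3=T, B5=T, B6=E, B7=T
pool-wide coverage (14 outcomes): B1=T, B1=F, B2=S, B2=E, B3=T, B3=F, B4=T, B4=F, B5=T, B5=F, B6=S, B6=E, B7=T, B7=F
every size-1 subset falls short of the 14 outcomes (best: 7/14)
every size-2 subset falls short of the 14 outcomes (best: 11/14)
every size-3 subset falls short of the 14 outcomes (best: 13/14)
the canonical winner is {1, 3, 6, 9}: size 4, full 14-outcome coverage, earliest index list among size-4 covers

Answer: 1, 3, 6, 9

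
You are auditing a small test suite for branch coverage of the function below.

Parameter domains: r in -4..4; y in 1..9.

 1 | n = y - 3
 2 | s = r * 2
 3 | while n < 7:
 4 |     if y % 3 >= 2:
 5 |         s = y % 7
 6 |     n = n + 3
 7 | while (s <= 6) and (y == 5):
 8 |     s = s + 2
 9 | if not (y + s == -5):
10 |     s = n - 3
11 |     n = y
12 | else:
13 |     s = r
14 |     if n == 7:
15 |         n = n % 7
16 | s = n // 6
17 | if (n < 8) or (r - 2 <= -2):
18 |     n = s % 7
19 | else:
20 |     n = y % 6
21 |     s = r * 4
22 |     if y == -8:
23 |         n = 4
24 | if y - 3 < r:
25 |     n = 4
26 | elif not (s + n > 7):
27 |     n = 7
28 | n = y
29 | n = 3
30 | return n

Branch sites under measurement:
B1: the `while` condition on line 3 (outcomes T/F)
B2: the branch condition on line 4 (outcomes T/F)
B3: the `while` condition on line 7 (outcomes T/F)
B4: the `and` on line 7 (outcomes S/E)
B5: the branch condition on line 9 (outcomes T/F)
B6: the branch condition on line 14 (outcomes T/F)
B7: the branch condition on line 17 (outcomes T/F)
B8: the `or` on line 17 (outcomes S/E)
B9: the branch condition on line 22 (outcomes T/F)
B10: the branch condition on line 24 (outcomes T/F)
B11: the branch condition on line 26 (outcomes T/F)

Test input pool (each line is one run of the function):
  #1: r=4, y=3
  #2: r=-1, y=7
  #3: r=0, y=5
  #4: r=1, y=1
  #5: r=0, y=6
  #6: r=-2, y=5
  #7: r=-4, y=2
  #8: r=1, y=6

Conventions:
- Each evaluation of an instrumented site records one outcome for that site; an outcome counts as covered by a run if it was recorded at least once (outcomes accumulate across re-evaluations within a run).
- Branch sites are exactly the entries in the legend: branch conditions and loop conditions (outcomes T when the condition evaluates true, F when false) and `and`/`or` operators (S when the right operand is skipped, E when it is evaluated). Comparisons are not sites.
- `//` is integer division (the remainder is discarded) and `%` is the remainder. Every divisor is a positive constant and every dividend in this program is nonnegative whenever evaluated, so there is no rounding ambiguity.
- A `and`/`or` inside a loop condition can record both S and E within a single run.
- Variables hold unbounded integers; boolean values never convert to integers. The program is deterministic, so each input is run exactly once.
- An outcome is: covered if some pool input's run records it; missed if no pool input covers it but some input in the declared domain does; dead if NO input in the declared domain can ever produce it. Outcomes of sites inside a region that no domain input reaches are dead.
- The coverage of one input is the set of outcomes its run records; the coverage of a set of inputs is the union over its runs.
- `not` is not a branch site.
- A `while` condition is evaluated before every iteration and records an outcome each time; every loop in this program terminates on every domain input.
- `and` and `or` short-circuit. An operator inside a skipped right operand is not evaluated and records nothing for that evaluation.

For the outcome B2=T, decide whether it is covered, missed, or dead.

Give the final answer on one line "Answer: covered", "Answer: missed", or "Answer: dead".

B2=T is recorded by pool input(s) 3, 6, 7 -> covered

Answer: covered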